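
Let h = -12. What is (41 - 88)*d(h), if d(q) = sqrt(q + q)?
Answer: -94*I*sqrt(6) ≈ -230.25*I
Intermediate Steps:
d(q) = sqrt(2)*sqrt(q) (d(q) = sqrt(2*q) = sqrt(2)*sqrt(q))
(41 - 88)*d(h) = (41 - 88)*(sqrt(2)*sqrt(-12)) = -47*sqrt(2)*2*I*sqrt(3) = -94*I*sqrt(6)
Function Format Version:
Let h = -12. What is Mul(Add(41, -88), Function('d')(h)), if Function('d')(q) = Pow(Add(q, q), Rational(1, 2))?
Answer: Mul(-94, I, Pow(6, Rational(1, 2))) ≈ Mul(-230.25, I)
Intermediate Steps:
Function('d')(q) = Mul(Pow(2, Rational(1, 2)), Pow(q, Rational(1, 2))) (Function('d')(q) = Pow(Mul(2, q), Rational(1, 2)) = Mul(Pow(2, Rational(1, 2)), Pow(q, Rational(1, 2))))
Mul(Add(41, -88), Function('d')(h)) = Mul(Add(41, -88), Mul(Pow(2, Rational(1, 2)), Pow(-12, Rational(1, 2)))) = Mul(-47, Mul(Pow(2, Rational(1, 2)), Mul(2, I, Pow(3, Rational(1, 2))))) = Mul(-47, Mul(2, I, Pow(6, Rational(1, 2)))) = Mul(-94, I, Pow(6, Rational(1, 2)))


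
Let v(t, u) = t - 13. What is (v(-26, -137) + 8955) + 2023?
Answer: 10939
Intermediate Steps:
v(t, u) = -13 + t
(v(-26, -137) + 8955) + 2023 = ((-13 - 26) + 8955) + 2023 = (-39 + 8955) + 2023 = 8916 + 2023 = 10939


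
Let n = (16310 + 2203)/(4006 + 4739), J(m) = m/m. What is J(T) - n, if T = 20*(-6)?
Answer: -296/265 ≈ -1.1170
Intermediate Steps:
T = -120
J(m) = 1
n = 561/265 (n = 18513/8745 = 18513*(1/8745) = 561/265 ≈ 2.1170)
J(T) - n = 1 - 1*561/265 = 1 - 561/265 = -296/265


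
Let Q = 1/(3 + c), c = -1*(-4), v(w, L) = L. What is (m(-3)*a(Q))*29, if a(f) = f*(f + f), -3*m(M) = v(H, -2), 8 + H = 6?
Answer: 116/147 ≈ 0.78912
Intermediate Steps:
H = -2 (H = -8 + 6 = -2)
c = 4
m(M) = ⅔ (m(M) = -⅓*(-2) = ⅔)
Q = ⅐ (Q = 1/(3 + 4) = 1/7 = ⅐ ≈ 0.14286)
a(f) = 2*f² (a(f) = f*(2*f) = 2*f²)
(m(-3)*a(Q))*29 = (2*(2*(⅐)²)/3)*29 = (2*(2*(1/49))/3)*29 = ((⅔)*(2/49))*29 = (4/147)*29 = 116/147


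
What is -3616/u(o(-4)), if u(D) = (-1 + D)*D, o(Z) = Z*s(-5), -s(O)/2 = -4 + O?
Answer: -452/657 ≈ -0.68798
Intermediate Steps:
s(O) = 8 - 2*O (s(O) = -2*(-4 + O) = 8 - 2*O)
o(Z) = 18*Z (o(Z) = Z*(8 - 2*(-5)) = Z*(8 + 10) = Z*18 = 18*Z)
u(D) = D*(-1 + D)
-3616/u(o(-4)) = -3616/((18*(-4))*(-1 + 18*(-4))) = -3616/(-72*(-1 - 72)) = -3616/(-72*(-73)) = -3616/5256 = (1/5256)*(-3616) = -452/657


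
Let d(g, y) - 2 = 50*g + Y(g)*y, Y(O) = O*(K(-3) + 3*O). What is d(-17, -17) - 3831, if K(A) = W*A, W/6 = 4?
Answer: -40226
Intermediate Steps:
W = 24 (W = 6*4 = 24)
K(A) = 24*A
Y(O) = O*(-72 + 3*O) (Y(O) = O*(24*(-3) + 3*O) = O*(-72 + 3*O))
d(g, y) = 2 + 50*g + 3*g*y*(-24 + g) (d(g, y) = 2 + (50*g + (3*g*(-24 + g))*y) = 2 + (50*g + 3*g*y*(-24 + g)) = 2 + 50*g + 3*g*y*(-24 + g))
d(-17, -17) - 3831 = (2 + 50*(-17) + 3*(-17)*(-17)*(-24 - 17)) - 3831 = (2 - 850 + 3*(-17)*(-17)*(-41)) - 3831 = (2 - 850 - 35547) - 3831 = -36395 - 3831 = -40226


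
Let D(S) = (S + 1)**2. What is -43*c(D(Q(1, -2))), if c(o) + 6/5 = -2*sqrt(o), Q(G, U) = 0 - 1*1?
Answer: 258/5 ≈ 51.600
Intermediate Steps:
Q(G, U) = -1 (Q(G, U) = 0 - 1 = -1)
D(S) = (1 + S)**2
c(o) = -6/5 - 2*sqrt(o)
-43*c(D(Q(1, -2))) = -43*(-6/5 - 2*sqrt((1 - 1)**2)) = -43*(-6/5 - 2*sqrt(0**2)) = -43*(-6/5 - 2*sqrt(0)) = -43*(-6/5 - 2*0) = -43*(-6/5 + 0) = -43*(-6/5) = 258/5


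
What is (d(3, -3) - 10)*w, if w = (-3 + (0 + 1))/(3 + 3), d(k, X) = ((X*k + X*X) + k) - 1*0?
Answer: 7/3 ≈ 2.3333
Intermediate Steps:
d(k, X) = k + X² + X*k (d(k, X) = ((X*k + X²) + k) + 0 = ((X² + X*k) + k) + 0 = (k + X² + X*k) + 0 = k + X² + X*k)
w = -⅓ (w = (-3 + 1)/6 = -2*⅙ = -⅓ ≈ -0.33333)
(d(3, -3) - 10)*w = ((3 + (-3)² - 3*3) - 10)*(-⅓) = ((3 + 9 - 9) - 10)*(-⅓) = (3 - 10)*(-⅓) = -7*(-⅓) = 7/3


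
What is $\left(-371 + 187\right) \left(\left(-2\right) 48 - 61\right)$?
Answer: $28888$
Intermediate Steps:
$\left(-371 + 187\right) \left(\left(-2\right) 48 - 61\right) = - 184 \left(-96 - 61\right) = \left(-184\right) \left(-157\right) = 28888$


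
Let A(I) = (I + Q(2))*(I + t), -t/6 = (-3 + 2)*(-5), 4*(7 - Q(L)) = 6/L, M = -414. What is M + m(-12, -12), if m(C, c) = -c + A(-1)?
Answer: -2259/4 ≈ -564.75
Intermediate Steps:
Q(L) = 7 - 3/(2*L)
t = -30 (t = -6*(-3 + 2)*(-5) = -(-6)*(-5) = -6*5 = -30)
A(I) = (-30 + I)*(25/4 + I) (A(I) = (I + (7 - 3/2/2))*(I - 30) = (I + (7 - 3/2*1/2))*(-30 + I) = (I + (7 - 3/4))*(-30 + I) = (I + 25/4)*(-30 + I) = (25/4 + I)*(-30 + I) = (-30 + I)*(25/4 + I))
m(C, c) = -651/4 - c (m(C, c) = -c + (-375/2 + (-1)**2 - 95/4*(-1)) = -c + (-375/2 + 1 + 95/4) = -c - 651/4 = -651/4 - c)
M + m(-12, -12) = -414 + (-651/4 - 1*(-12)) = -414 + (-651/4 + 12) = -414 - 603/4 = -2259/4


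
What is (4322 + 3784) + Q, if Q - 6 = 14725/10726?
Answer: 2807227/346 ≈ 8113.4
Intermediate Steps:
Q = 2551/346 (Q = 6 + 14725/10726 = 6 + 14725*(1/10726) = 6 + 475/346 = 2551/346 ≈ 7.3728)
(4322 + 3784) + Q = (4322 + 3784) + 2551/346 = 8106 + 2551/346 = 2807227/346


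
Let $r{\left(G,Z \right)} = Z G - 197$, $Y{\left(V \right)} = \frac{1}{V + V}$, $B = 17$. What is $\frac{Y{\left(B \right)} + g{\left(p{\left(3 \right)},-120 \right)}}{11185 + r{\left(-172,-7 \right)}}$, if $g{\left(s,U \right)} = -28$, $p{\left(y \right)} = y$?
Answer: $- \frac{317}{138176} \approx -0.0022942$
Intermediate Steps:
$Y{\left(V \right)} = \frac{1}{2 V}$
$r{\left(G,Z \right)} = -197 + G Z$ ($r{\left(G,Z \right)} = G Z - 197 = -197 + G Z$)
$\frac{Y{\left(B \right)} + g{\left(p{\left(3 \right)},-120 \right)}}{11185 + r{\left(-172,-7 \right)}} = \frac{\frac{1}{2 \cdot 17} - 28}{11185 - -1007} = \frac{\frac{1}{2} \cdot \frac{1}{17} - 28}{11185 + \left(-197 + 1204\right)} = \frac{\frac{1}{34} - 28}{11185 + 1007} = - \frac{951}{34 \cdot 12192} = \left(- \frac{951}{34}\right) \frac{1}{12192} = - \frac{317}{138176}$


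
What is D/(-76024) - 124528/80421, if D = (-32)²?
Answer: -1193683472/764240763 ≈ -1.5619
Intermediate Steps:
D = 1024
D/(-76024) - 124528/80421 = 1024/(-76024) - 124528/80421 = 1024*(-1/76024) - 124528*1/80421 = -128/9503 - 124528/80421 = -1193683472/764240763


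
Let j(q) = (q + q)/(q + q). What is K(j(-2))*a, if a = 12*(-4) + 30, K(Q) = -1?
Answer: 18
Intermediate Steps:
j(q) = 1 (j(q) = (2*q)/((2*q)) = (2*q)*(1/(2*q)) = 1)
a = -18 (a = -48 + 30 = -18)
K(j(-2))*a = -1*(-18) = 18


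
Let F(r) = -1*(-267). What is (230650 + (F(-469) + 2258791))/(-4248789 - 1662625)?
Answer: -1244854/2955707 ≈ -0.42117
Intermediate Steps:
F(r) = 267
(230650 + (F(-469) + 2258791))/(-4248789 - 1662625) = (230650 + (267 + 2258791))/(-4248789 - 1662625) = (230650 + 2259058)/(-5911414) = 2489708*(-1/5911414) = -1244854/2955707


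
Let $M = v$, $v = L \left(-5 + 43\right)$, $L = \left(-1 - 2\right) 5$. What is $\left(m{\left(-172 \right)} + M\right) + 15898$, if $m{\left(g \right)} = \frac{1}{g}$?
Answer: $\frac{2636415}{172} \approx 15328.0$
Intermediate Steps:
$L = -15$ ($L = \left(-3\right) 5 = -15$)
$v = -570$ ($v = - 15 \left(-5 + 43\right) = \left(-15\right) 38 = -570$)
$M = -570$
$\left(m{\left(-172 \right)} + M\right) + 15898 = \left(\frac{1}{-172} - 570\right) + 15898 = \left(- \frac{1}{172} - 570\right) + 15898 = - \frac{98041}{172} + 15898 = \frac{2636415}{172}$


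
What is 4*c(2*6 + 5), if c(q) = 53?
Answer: 212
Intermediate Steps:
4*c(2*6 + 5) = 4*53 = 212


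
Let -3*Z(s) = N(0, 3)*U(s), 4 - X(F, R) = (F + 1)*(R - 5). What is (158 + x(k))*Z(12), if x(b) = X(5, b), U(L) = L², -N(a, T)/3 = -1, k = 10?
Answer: -19008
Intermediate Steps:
N(a, T) = 3 (N(a, T) = -3*(-1) = 3)
X(F, R) = 4 - (1 + F)*(-5 + R) (X(F, R) = 4 - (F + 1)*(R - 5) = 4 - (1 + F)*(-5 + R))
x(b) = 34 - 6*b (x(b) = 9 - b + 5*5 - 1*5*b = 9 - b + 25 - 5*b = 34 - 6*b)
Z(s) = -s²
(158 + x(k))*Z(12) = (158 + (34 - 6*10))*(-1*12²) = (158 + (34 - 60))*(-1*144) = (158 - 26)*(-144) = 132*(-144) = -19008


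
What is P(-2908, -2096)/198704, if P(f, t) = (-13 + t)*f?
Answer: 1533243/49676 ≈ 30.865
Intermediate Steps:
P(f, t) = f*(-13 + t)
P(-2908, -2096)/198704 = -2908*(-13 - 2096)/198704 = -2908*(-2109)*(1/198704) = 6132972*(1/198704) = 1533243/49676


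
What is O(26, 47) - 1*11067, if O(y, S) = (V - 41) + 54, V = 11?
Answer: -11043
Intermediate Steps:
O(y, S) = 24 (O(y, S) = (11 - 41) + 54 = -30 + 54 = 24)
O(26, 47) - 1*11067 = 24 - 1*11067 = 24 - 11067 = -11043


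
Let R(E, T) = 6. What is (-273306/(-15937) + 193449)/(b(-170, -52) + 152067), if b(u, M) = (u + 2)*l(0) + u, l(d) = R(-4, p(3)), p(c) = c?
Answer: 3083270019/2404717993 ≈ 1.2822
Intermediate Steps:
l(d) = 6
b(u, M) = 12 + 7*u (b(u, M) = (u + 2)*6 + u = (2 + u)*6 + u = (12 + 6*u) + u = 12 + 7*u)
(-273306/(-15937) + 193449)/(b(-170, -52) + 152067) = (-273306/(-15937) + 193449)/((12 + 7*(-170)) + 152067) = (-273306*(-1/15937) + 193449)/((12 - 1190) + 152067) = (273306/15937 + 193449)/(-1178 + 152067) = (3083270019/15937)/150889 = (3083270019/15937)*(1/150889) = 3083270019/2404717993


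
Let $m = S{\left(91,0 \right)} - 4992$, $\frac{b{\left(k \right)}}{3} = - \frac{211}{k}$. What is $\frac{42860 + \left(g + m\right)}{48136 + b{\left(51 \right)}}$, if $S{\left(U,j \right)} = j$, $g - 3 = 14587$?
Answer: $\frac{891786}{818101} \approx 1.0901$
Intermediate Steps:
$g = 14590$ ($g = 3 + 14587 = 14590$)
$b{\left(k \right)} = - \frac{633}{k}$ ($b{\left(k \right)} = 3 \left(- \frac{211}{k}\right) = - \frac{633}{k}$)
$m = -4992$ ($m = 0 - 4992 = -4992$)
$\frac{42860 + \left(g + m\right)}{48136 + b{\left(51 \right)}} = \frac{42860 + \left(14590 - 4992\right)}{48136 - \frac{633}{51}} = \frac{42860 + 9598}{48136 - \frac{211}{17}} = \frac{52458}{48136 - \frac{211}{17}} = \frac{52458}{\frac{818101}{17}} = 52458 \cdot \frac{17}{818101} = \frac{891786}{818101}$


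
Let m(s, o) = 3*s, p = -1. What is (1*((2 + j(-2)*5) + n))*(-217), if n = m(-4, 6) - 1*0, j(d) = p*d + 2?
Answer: -2170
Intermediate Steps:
j(d) = 2 - d (j(d) = -d + 2 = 2 - d)
n = -12 (n = 3*(-4) - 1*0 = -12 + 0 = -12)
(1*((2 + j(-2)*5) + n))*(-217) = (1*((2 + (2 - 1*(-2))*5) - 12))*(-217) = (1*((2 + (2 + 2)*5) - 12))*(-217) = (1*((2 + 4*5) - 12))*(-217) = (1*((2 + 20) - 12))*(-217) = (1*(22 - 12))*(-217) = (1*10)*(-217) = 10*(-217) = -2170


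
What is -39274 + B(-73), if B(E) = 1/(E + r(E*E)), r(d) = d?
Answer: -206424143/5256 ≈ -39274.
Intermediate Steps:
B(E) = 1/(E + E²) (B(E) = 1/(E + E*E) = 1/(E + E²))
-39274 + B(-73) = -39274 + 1/((-73)*(1 - 73)) = -39274 - 1/73/(-72) = -39274 - 1/73*(-1/72) = -39274 + 1/5256 = -206424143/5256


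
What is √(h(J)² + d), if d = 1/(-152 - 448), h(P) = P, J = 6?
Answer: √129594/60 ≈ 5.9999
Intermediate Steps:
d = -1/600 (d = 1/(-600) = -1/600 ≈ -0.0016667)
√(h(J)² + d) = √(6² - 1/600) = √(36 - 1/600) = √(21599/600) = √129594/60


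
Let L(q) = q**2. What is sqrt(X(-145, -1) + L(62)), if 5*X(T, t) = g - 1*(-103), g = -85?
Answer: sqrt(96190)/5 ≈ 62.029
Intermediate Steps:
X(T, t) = 18/5 (X(T, t) = (-85 - 1*(-103))/5 = (-85 + 103)/5 = (1/5)*18 = 18/5)
sqrt(X(-145, -1) + L(62)) = sqrt(18/5 + 62**2) = sqrt(18/5 + 3844) = sqrt(19238/5) = sqrt(96190)/5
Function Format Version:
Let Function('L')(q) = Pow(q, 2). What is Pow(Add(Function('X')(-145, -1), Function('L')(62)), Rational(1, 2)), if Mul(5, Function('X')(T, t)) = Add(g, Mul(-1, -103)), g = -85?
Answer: Mul(Rational(1, 5), Pow(96190, Rational(1, 2))) ≈ 62.029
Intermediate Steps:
Function('X')(T, t) = Rational(18, 5) (Function('X')(T, t) = Mul(Rational(1, 5), Add(-85, Mul(-1, -103))) = Mul(Rational(1, 5), Add(-85, 103)) = Mul(Rational(1, 5), 18) = Rational(18, 5))
Pow(Add(Function('X')(-145, -1), Function('L')(62)), Rational(1, 2)) = Pow(Add(Rational(18, 5), Pow(62, 2)), Rational(1, 2)) = Pow(Add(Rational(18, 5), 3844), Rational(1, 2)) = Pow(Rational(19238, 5), Rational(1, 2)) = Mul(Rational(1, 5), Pow(96190, Rational(1, 2)))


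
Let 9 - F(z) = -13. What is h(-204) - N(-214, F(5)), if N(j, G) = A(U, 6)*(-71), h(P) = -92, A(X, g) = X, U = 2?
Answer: 50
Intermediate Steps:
F(z) = 22 (F(z) = 9 - 1*(-13) = 9 + 13 = 22)
N(j, G) = -142 (N(j, G) = 2*(-71) = -142)
h(-204) - N(-214, F(5)) = -92 - 1*(-142) = -92 + 142 = 50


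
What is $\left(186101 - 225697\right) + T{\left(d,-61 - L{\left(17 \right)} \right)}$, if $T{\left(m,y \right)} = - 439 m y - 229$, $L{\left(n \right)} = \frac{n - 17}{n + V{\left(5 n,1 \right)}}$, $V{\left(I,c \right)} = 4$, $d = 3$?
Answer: $40512$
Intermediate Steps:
$L{\left(n \right)} = \frac{-17 + n}{4 + n}$ ($L{\left(n \right)} = \frac{n - 17}{n + 4} = \frac{-17 + n}{4 + n}$)
$T{\left(m,y \right)} = -229 - 439 m y$ ($T{\left(m,y \right)} = - 439 m y - 229 = -229 - 439 m y$)
$\left(186101 - 225697\right) + T{\left(d,-61 - L{\left(17 \right)} \right)} = \left(186101 - 225697\right) - \left(229 + 1317 \left(-61 - \frac{-17 + 17}{4 + 17}\right)\right) = -39596 - \left(229 + 1317 \left(-61 - \frac{1}{21} \cdot 0\right)\right) = -39596 - \left(229 + 1317 \left(-61 - 0\right)\right) = -39596 - \left(229 + 1317 \left(-61 + 0\right)\right) = -39596 - \left(229 + 1317 \left(-61\right)\right) = -39596 + \left(-229 + 80337\right) = -39596 + 80108 = 40512$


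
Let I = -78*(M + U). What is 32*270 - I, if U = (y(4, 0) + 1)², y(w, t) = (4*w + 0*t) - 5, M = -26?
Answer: 17844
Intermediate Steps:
y(w, t) = -5 + 4*w (y(w, t) = (4*w + 0) - 5 = 4*w - 5 = -5 + 4*w)
U = 144 (U = ((-5 + 4*4) + 1)² = ((-5 + 16) + 1)² = (11 + 1)² = 12² = 144)
I = -9204 (I = -78*(-26 + 144) = -78*118 = -9204)
32*270 - I = 32*270 - 1*(-9204) = 8640 + 9204 = 17844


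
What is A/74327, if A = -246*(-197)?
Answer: 48462/74327 ≈ 0.65201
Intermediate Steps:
A = 48462
A/74327 = 48462/74327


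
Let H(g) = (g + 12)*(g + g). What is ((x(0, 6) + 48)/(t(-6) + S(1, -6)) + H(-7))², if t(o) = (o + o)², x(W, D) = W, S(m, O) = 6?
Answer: 3034564/625 ≈ 4855.3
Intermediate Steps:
t(o) = 4*o² (t(o) = (2*o)² = 4*o²)
H(g) = 2*g*(12 + g) (H(g) = (12 + g)*(2*g) = 2*g*(12 + g))
((x(0, 6) + 48)/(t(-6) + S(1, -6)) + H(-7))² = ((0 + 48)/(4*(-6)² + 6) + 2*(-7)*(12 - 7))² = (48/(4*36 + 6) + 2*(-7)*5)² = (48/(144 + 6) - 70)² = (48/150 - 70)² = (48*(1/150) - 70)² = (8/25 - 70)² = (-1742/25)² = 3034564/625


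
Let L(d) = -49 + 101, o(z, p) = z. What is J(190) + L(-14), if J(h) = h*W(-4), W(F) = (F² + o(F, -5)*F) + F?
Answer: 5372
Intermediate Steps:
L(d) = 52
W(F) = F + 2*F² (W(F) = (F² + F*F) + F = (F² + F²) + F = 2*F² + F = F + 2*F²)
J(h) = 28*h (J(h) = h*(-4*(1 + 2*(-4))) = h*(-4*(1 - 8)) = h*(-4*(-7)) = h*28 = 28*h)
J(190) + L(-14) = 28*190 + 52 = 5320 + 52 = 5372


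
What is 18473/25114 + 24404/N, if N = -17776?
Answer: -1226319/1924252 ≈ -0.63730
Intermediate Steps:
18473/25114 + 24404/N = 18473/25114 + 24404/(-17776) = 18473*(1/25114) + 24404*(-1/17776) = 637/866 - 6101/4444 = -1226319/1924252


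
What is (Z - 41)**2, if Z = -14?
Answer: 3025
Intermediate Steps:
(Z - 41)**2 = (-14 - 41)**2 = (-55)**2 = 3025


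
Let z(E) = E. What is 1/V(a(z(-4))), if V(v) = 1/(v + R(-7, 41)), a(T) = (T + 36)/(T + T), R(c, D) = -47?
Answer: -51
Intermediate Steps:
a(T) = (36 + T)/(2*T) (a(T) = (36 + T)/((2*T)) = (36 + T)*(1/(2*T)) = (36 + T)/(2*T))
V(v) = 1/(-47 + v) (V(v) = 1/(v - 47) = 1/(-47 + v))
1/V(a(z(-4))) = 1/(1/(-47 + (1/2)*(36 - 4)/(-4))) = 1/(1/(-47 + (1/2)*(-1/4)*32)) = 1/(1/(-47 - 4)) = 1/(1/(-51)) = 1/(-1/51) = -51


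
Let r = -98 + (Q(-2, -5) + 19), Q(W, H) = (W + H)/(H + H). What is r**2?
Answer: 613089/100 ≈ 6130.9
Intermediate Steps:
Q(W, H) = (H + W)/(2*H) (Q(W, H) = (H + W)/((2*H)) = (H + W)*(1/(2*H)) = (H + W)/(2*H))
r = -783/10 (r = -98 + ((1/2)*(-5 - 2)/(-5) + 19) = -98 + ((1/2)*(-1/5)*(-7) + 19) = -98 + (7/10 + 19) = -98 + 197/10 = -783/10 ≈ -78.300)
r**2 = (-783/10)**2 = 613089/100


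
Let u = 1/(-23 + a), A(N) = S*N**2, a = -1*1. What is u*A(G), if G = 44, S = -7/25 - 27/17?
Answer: 192148/1275 ≈ 150.70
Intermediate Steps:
S = -794/425 (S = -7*1/25 - 27*1/17 = -7/25 - 27/17 = -794/425 ≈ -1.8682)
a = -1
A(N) = -794*N**2/425
u = -1/24 (u = 1/(-23 - 1) = 1/(-24) = -1/24 ≈ -0.041667)
u*A(G) = -(-397)*44**2/5100 = -(-397)*1936/5100 = -1/24*(-1537184/425) = 192148/1275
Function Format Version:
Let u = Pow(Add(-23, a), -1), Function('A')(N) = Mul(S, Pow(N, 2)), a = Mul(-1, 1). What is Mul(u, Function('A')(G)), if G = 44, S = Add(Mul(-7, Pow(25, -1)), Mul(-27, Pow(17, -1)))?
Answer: Rational(192148, 1275) ≈ 150.70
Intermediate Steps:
S = Rational(-794, 425) (S = Add(Mul(-7, Rational(1, 25)), Mul(-27, Rational(1, 17))) = Add(Rational(-7, 25), Rational(-27, 17)) = Rational(-794, 425) ≈ -1.8682)
a = -1
Function('A')(N) = Mul(Rational(-794, 425), Pow(N, 2))
u = Rational(-1, 24) (u = Pow(Add(-23, -1), -1) = Pow(-24, -1) = Rational(-1, 24) ≈ -0.041667)
Mul(u, Function('A')(G)) = Mul(Rational(-1, 24), Mul(Rational(-794, 425), Pow(44, 2))) = Mul(Rational(-1, 24), Mul(Rational(-794, 425), 1936)) = Mul(Rational(-1, 24), Rational(-1537184, 425)) = Rational(192148, 1275)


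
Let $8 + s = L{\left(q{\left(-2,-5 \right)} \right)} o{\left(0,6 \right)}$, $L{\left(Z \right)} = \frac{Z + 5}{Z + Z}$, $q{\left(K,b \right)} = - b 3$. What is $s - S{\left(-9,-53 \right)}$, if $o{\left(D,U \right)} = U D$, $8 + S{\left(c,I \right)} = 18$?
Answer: $-18$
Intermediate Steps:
$S{\left(c,I \right)} = 10$ ($S{\left(c,I \right)} = -8 + 18 = 10$)
$q{\left(K,b \right)} = - 3 b$
$o{\left(D,U \right)} = D U$
$L{\left(Z \right)} = \frac{5 + Z}{2 Z}$
$s = -8$ ($s = -8 + \frac{5 - -15}{2 \left(\left(-3\right) \left(-5\right)\right)} 0 \cdot 6 = -8 + \frac{5 + 15}{2 \cdot 15} \cdot 0 = -8 + \frac{1}{2} \cdot \frac{1}{15} \cdot 20 \cdot 0 = -8 + \frac{2}{3} \cdot 0 = -8 + 0 = -8$)
$s - S{\left(-9,-53 \right)} = -8 - 10 = -18$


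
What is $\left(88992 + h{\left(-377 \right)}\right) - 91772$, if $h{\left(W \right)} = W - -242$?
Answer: $-2915$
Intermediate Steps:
$h{\left(W \right)} = 242 + W$ ($h{\left(W \right)} = W + 242 = 242 + W$)
$\left(88992 + h{\left(-377 \right)}\right) - 91772 = \left(88992 + \left(242 - 377\right)\right) - 91772 = \left(88992 - 135\right) - 91772 = 88857 - 91772 = -2915$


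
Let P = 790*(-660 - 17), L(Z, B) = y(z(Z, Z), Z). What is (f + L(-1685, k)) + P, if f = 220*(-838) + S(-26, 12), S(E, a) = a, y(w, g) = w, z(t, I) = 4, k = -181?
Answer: -719174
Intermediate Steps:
L(Z, B) = 4
f = -184348 (f = 220*(-838) + 12 = -184360 + 12 = -184348)
P = -534830 (P = 790*(-677) = -534830)
(f + L(-1685, k)) + P = (-184348 + 4) - 534830 = -184344 - 534830 = -719174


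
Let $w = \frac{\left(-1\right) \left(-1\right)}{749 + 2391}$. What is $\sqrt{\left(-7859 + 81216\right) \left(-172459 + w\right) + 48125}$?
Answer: $\frac{i \sqrt{31183515748910955}}{1570} \approx 1.1248 \cdot 10^{5} i$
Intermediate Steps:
$w = \frac{1}{3140}$ ($w = 1 \cdot \frac{1}{3140} = \frac{1}{3140} \approx 0.00031847$)
$\sqrt{\left(-7859 + 81216\right) \left(-172459 + w\right) + 48125} = \sqrt{\left(-7859 + 81216\right) \left(-172459 + \frac{1}{3140}\right) + 48125} = \sqrt{73357 \left(- \frac{541521259}{3140}\right) + 48125} = \sqrt{- \frac{39724374996463}{3140} + 48125} = \sqrt{- \frac{39724223883963}{3140}} = \frac{i \sqrt{31183515748910955}}{1570}$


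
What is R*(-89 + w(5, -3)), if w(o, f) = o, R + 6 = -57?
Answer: 5292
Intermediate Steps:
R = -63 (R = -6 - 57 = -63)
R*(-89 + w(5, -3)) = -63*(-89 + 5) = -63*(-84) = 5292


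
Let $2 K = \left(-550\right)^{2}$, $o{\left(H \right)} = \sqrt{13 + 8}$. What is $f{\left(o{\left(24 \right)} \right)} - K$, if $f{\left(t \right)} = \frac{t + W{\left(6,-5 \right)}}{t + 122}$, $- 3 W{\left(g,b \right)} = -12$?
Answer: $- \frac{2248028283}{14863} + \frac{118 \sqrt{21}}{14863} \approx -1.5125 \cdot 10^{5}$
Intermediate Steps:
$o{\left(H \right)} = \sqrt{21}$
$W{\left(g,b \right)} = 4$ ($W{\left(g,b \right)} = \left(- \frac{1}{3}\right) \left(-12\right) = 4$)
$K = 151250$ ($K = \frac{\left(-550\right)^{2}}{2} = \frac{1}{2} \cdot 302500 = 151250$)
$f{\left(t \right)} = \frac{4 + t}{122 + t}$ ($f{\left(t \right)} = \frac{t + 4}{t + 122} = \frac{4 + t}{122 + t}$)
$f{\left(o{\left(24 \right)} \right)} - K = \frac{4 + \sqrt{21}}{122 + \sqrt{21}} - 151250 = -151250 + \frac{4 + \sqrt{21}}{122 + \sqrt{21}}$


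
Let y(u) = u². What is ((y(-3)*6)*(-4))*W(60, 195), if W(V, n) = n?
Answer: -42120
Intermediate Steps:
((y(-3)*6)*(-4))*W(60, 195) = (((-3)²*6)*(-4))*195 = ((9*6)*(-4))*195 = (54*(-4))*195 = -216*195 = -42120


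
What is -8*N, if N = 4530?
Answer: -36240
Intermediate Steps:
-8*N = -8*4530 = -36240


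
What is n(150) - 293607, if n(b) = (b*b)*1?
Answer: -271107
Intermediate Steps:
n(b) = b² (n(b) = b²*1 = b²)
n(150) - 293607 = 150² - 293607 = 22500 - 293607 = -271107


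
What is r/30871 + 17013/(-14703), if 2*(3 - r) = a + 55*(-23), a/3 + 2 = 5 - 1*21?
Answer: -343645057/302597542 ≈ -1.1357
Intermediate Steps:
a = -54 (a = -6 + 3*(5 - 1*21) = -6 + 3*(5 - 21) = -6 + 3*(-16) = -6 - 48 = -54)
r = 1325/2 (r = 3 - (-54 + 55*(-23))/2 = 3 - (-54 - 1265)/2 = 3 - 1/2*(-1319) = 3 + 1319/2 = 1325/2 ≈ 662.50)
r/30871 + 17013/(-14703) = (1325/2)/30871 + 17013/(-14703) = (1325/2)*(1/30871) + 17013*(-1/14703) = 1325/61742 - 5671/4901 = -343645057/302597542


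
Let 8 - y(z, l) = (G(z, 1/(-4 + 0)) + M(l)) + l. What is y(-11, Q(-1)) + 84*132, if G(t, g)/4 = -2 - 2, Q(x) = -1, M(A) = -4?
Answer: 11117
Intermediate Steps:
G(t, g) = -16 (G(t, g) = 4*(-2 - 2) = 4*(-4) = -16)
y(z, l) = 28 - l (y(z, l) = 8 - ((-16 - 4) + l) = 8 - (-20 + l) = 8 + (20 - l) = 28 - l)
y(-11, Q(-1)) + 84*132 = (28 - 1*(-1)) + 84*132 = (28 + 1) + 11088 = 29 + 11088 = 11117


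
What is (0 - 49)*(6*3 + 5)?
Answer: -1127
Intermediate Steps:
(0 - 49)*(6*3 + 5) = -49*(18 + 5) = -49*23 = -1127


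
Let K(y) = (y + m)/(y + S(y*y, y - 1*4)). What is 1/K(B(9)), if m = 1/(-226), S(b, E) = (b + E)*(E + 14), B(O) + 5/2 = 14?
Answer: 908859/3464 ≈ 262.37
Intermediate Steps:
B(O) = 23/2 (B(O) = -5/2 + 14 = 23/2)
S(b, E) = (14 + E)*(E + b) (S(b, E) = (E + b)*(14 + E) = (14 + E)*(E + b))
m = -1/226 ≈ -0.0044248
K(y) = (-1/226 + y)/(-56 + (-4 + y)**2 + 14*y**2 + 15*y + y**2*(-4 + y)) (K(y) = (y - 1/226)/(y + ((y - 1*4)**2 + 14*(y - 1*4) + 14*(y*y) + (y - 1*4)*(y*y))) = (-1/226 + y)/(y + ((y - 4)**2 + 14*(y - 4) + 14*y**2 + (y - 4)*y**2)) = (-1/226 + y)/(y + ((-4 + y)**2 + 14*(-4 + y) + 14*y**2 + (-4 + y)*y**2)) = (-1/226 + y)/(y + ((-4 + y)**2 + (-56 + 14*y) + 14*y**2 + y**2*(-4 + y))) = (-1/226 + y)/(y + (-56 + (-4 + y)**2 + 14*y + 14*y**2 + y**2*(-4 + y))) = (-1/226 + y)/(-56 + (-4 + y)**2 + 14*y**2 + 15*y + y**2*(-4 + y)))
1/K(B(9)) = 1/((-1/226 + 23/2)/(-40 + (23/2)**3 + 7*(23/2) + 11*(23/2)**2)) = 1/((1299/113)/(-40 + 12167/8 + 161/2 + 11*(529/4))) = 1/((1299/113)/(-40 + 12167/8 + 161/2 + 5819/4)) = 1/((1299/113)/(24129/8)) = 1/((8/24129)*(1299/113)) = 1/(3464/908859) = 908859/3464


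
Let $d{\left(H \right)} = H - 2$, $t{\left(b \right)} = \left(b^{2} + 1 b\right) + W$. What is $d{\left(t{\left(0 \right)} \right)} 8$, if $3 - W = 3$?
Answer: $-16$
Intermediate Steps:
$W = 0$ ($W = 3 - 3 = 0$)
$t{\left(b \right)} = b + b^{2}$ ($t{\left(b \right)} = \left(b^{2} + 1 b\right) + 0 = \left(b^{2} + b\right) + 0 = \left(b + b^{2}\right) + 0 = b + b^{2}$)
$d{\left(H \right)} = -2 + H$
$d{\left(t{\left(0 \right)} \right)} 8 = \left(-2 + 0 \left(1 + 0\right)\right) 8 = \left(-2 + 0 \cdot 1\right) 8 = \left(-2 + 0\right) 8 = \left(-2\right) 8 = -16$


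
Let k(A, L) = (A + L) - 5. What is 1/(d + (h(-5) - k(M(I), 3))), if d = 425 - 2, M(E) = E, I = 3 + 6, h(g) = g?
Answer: 1/411 ≈ 0.0024331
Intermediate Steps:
I = 9
k(A, L) = -5 + A + L
d = 423
1/(d + (h(-5) - k(M(I), 3))) = 1/(423 + (-5 - (-5 + 9 + 3))) = 1/(423 + (-5 - 1*7)) = 1/(423 + (-5 - 7)) = 1/(423 - 12) = 1/411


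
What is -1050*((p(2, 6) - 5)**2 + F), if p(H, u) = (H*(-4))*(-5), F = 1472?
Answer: -2831850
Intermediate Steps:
p(H, u) = 20*H (p(H, u) = -4*H*(-5) = 20*H)
-1050*((p(2, 6) - 5)**2 + F) = -1050*((20*2 - 5)**2 + 1472) = -1050*((40 - 5)**2 + 1472) = -1050*(35**2 + 1472) = -1050*(1225 + 1472) = -1050*2697 = -2831850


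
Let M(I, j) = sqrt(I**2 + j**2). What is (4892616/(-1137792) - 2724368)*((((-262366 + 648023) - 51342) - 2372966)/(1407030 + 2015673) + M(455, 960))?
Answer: 263306132836457953/162263503824 - 645785210015*sqrt(45145)/47408 ≈ -2.8927e+9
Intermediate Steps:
(4892616/(-1137792) - 2724368)*((((-262366 + 648023) - 51342) - 2372966)/(1407030 + 2015673) + M(455, 960)) = (4892616/(-1137792) - 2724368)*((((-262366 + 648023) - 51342) - 2372966)/(1407030 + 2015673) + sqrt(455**2 + 960**2)) = (4892616*(-1/1137792) - 2724368)*(((385657 - 51342) - 2372966)/3422703 + sqrt(207025 + 921600)) = (-203859/47408 - 2724368)*((334315 - 2372966)*(1/3422703) + sqrt(1128625)) = -129157042003*(-2038651*1/3422703 + 5*sqrt(45145))/47408 = -129157042003*(-2038651/3422703 + 5*sqrt(45145))/47408 = 263306132836457953/162263503824 - 645785210015*sqrt(45145)/47408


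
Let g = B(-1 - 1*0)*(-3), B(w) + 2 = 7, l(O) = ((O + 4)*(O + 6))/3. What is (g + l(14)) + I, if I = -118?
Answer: -13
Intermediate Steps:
l(O) = (4 + O)*(6 + O)/3 (l(O) = ((4 + O)*(6 + O))*(⅓) = (4 + O)*(6 + O)/3)
B(w) = 5 (B(w) = -2 + 7 = 5)
g = -15 (g = 5*(-3) = -15)
(g + l(14)) + I = (-15 + (8 + (⅓)*14² + (10/3)*14)) - 118 = (-15 + (8 + (⅓)*196 + 140/3)) - 118 = (-15 + (8 + 196/3 + 140/3)) - 118 = (-15 + 120) - 118 = 105 - 118 = -13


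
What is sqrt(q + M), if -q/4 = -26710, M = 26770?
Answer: sqrt(133610) ≈ 365.53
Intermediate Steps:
q = 106840 (q = -4*(-26710) = 106840)
sqrt(q + M) = sqrt(106840 + 26770) = sqrt(133610)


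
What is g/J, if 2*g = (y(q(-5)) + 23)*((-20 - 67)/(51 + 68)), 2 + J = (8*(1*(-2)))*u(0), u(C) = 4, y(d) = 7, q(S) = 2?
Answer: 435/2618 ≈ 0.16616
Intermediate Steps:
J = -66 (J = -2 + (8*(1*(-2)))*4 = -2 + (8*(-2))*4 = -2 - 16*4 = -2 - 64 = -66)
g = -1305/119 (g = ((7 + 23)*((-20 - 67)/(51 + 68)))/2 = (30*(-87/119))/2 = (1/2)*(-2610/119) = -1305/119 ≈ -10.966)
g/J = -1305/119/(-66) = -1305/119*(-1/66) = 435/2618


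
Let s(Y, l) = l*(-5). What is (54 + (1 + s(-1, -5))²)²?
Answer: 532900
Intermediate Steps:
s(Y, l) = -5*l
(54 + (1 + s(-1, -5))²)² = (54 + (1 - 5*(-5))²)² = (54 + (1 + 25)²)² = (54 + 26²)² = (54 + 676)² = 730² = 532900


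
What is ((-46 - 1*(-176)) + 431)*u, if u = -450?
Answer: -252450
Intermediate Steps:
((-46 - 1*(-176)) + 431)*u = ((-46 - 1*(-176)) + 431)*(-450) = ((-46 + 176) + 431)*(-450) = (130 + 431)*(-450) = 561*(-450) = -252450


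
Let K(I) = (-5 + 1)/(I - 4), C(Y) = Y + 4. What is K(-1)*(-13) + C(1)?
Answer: -27/5 ≈ -5.4000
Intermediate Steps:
C(Y) = 4 + Y
K(I) = -4/(-4 + I)
K(-1)*(-13) + C(1) = -4/(-4 - 1)*(-13) + (4 + 1) = -4/(-5)*(-13) + 5 = -4*(-⅕)*(-13) + 5 = (⅘)*(-13) + 5 = -52/5 + 5 = -27/5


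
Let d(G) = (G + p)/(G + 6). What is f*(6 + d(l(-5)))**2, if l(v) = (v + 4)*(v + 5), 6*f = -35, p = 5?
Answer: -58835/216 ≈ -272.38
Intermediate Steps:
f = -35/6 (f = (1/6)*(-35) = -35/6 ≈ -5.8333)
l(v) = (4 + v)*(5 + v)
d(G) = (5 + G)/(6 + G) (d(G) = (G + 5)/(G + 6) = (5 + G)/(6 + G))
f*(6 + d(l(-5)))**2 = -35*(6 + (5 + (20 + (-5)**2 + 9*(-5)))/(6 + (20 + (-5)**2 + 9*(-5))))**2/6 = -35*(6 + (5 + (20 + 25 - 45))/(6 + (20 + 25 - 45)))**2/6 = -35*(6 + (5 + 0)/(6 + 0))**2/6 = -35*(6 + 5/6)**2/6 = -35*(41/6)**2/6 = -35/6*1681/36 = -58835/216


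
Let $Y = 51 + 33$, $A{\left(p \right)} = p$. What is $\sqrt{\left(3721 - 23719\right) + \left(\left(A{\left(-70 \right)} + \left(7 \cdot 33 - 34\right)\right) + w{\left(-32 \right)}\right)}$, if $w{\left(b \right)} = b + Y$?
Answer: $i \sqrt{19819} \approx 140.78 i$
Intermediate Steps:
$Y = 84$
$w{\left(b \right)} = 84 + b$ ($w{\left(b \right)} = b + 84 = 84 + b$)
$\sqrt{\left(3721 - 23719\right) + \left(\left(A{\left(-70 \right)} + \left(7 \cdot 33 - 34\right)\right) + w{\left(-32 \right)}\right)} = \sqrt{\left(3721 - 23719\right) + \left(\left(-70 + \left(7 \cdot 33 - 34\right)\right) + \left(84 - 32\right)\right)} = \sqrt{-19998 + \left(\left(-70 + \left(231 - 34\right)\right) + 52\right)} = \sqrt{-19998 + \left(\left(-70 + 197\right) + 52\right)} = \sqrt{-19998 + \left(127 + 52\right)} = \sqrt{-19998 + 179} = \sqrt{-19819} = i \sqrt{19819}$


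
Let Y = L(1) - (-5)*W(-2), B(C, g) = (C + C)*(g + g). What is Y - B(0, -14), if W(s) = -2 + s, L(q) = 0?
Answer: -20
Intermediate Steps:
B(C, g) = 4*C*g (B(C, g) = (2*C)*(2*g) = 4*C*g)
Y = -20 (Y = 0 - (-5)*(-2 - 2) = 0 - (-5)*(-4) = 0 - 1*20 = 0 - 20 = -20)
Y - B(0, -14) = -20 - 4*0*(-14) = -20 - 1*0 = -20 + 0 = -20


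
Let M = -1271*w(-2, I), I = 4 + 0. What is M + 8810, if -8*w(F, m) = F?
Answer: 33969/4 ≈ 8492.3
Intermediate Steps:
I = 4
w(F, m) = -F/8
M = -1271/4 (M = -(-1271)*(-2)/8 = -1271*¼ = -1271/4 ≈ -317.75)
M + 8810 = -1271/4 + 8810 = 33969/4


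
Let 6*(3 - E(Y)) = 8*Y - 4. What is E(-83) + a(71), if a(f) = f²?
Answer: 15466/3 ≈ 5155.3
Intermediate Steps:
E(Y) = 11/3 - 4*Y/3 (E(Y) = 3 - (8*Y - 4)/6 = 3 - (-4 + 8*Y)/6 = 3 + (⅔ - 4*Y/3) = 11/3 - 4*Y/3)
E(-83) + a(71) = (11/3 - 4/3*(-83)) + 71² = (11/3 + 332/3) + 5041 = 343/3 + 5041 = 15466/3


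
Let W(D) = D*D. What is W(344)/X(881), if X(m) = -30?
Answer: -59168/15 ≈ -3944.5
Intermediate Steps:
W(D) = D²
W(344)/X(881) = 344²/(-30) = 118336*(-1/30) = -59168/15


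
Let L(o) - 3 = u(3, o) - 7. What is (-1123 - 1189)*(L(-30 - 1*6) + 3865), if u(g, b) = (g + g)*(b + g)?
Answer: -8468856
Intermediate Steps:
u(g, b) = 2*g*(b + g) (u(g, b) = (2*g)*(b + g) = 2*g*(b + g))
L(o) = 14 + 6*o (L(o) = 3 + (2*3*(o + 3) - 7) = 3 + (2*3*(3 + o) - 7) = 3 + ((18 + 6*o) - 7) = 3 + (11 + 6*o) = 14 + 6*o)
(-1123 - 1189)*(L(-30 - 1*6) + 3865) = (-1123 - 1189)*((14 + 6*(-30 - 1*6)) + 3865) = -2312*((14 + 6*(-30 - 6)) + 3865) = -2312*((14 + 6*(-36)) + 3865) = -2312*((14 - 216) + 3865) = -2312*(-202 + 3865) = -2312*3663 = -8468856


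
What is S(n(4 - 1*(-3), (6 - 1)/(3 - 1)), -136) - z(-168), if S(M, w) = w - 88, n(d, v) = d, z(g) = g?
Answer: -56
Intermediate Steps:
S(M, w) = -88 + w
S(n(4 - 1*(-3), (6 - 1)/(3 - 1)), -136) - z(-168) = (-88 - 136) - 1*(-168) = -224 + 168 = -56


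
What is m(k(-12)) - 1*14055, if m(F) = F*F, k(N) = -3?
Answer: -14046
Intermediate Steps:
m(F) = F**2
m(k(-12)) - 1*14055 = (-3)**2 - 1*14055 = 9 - 14055 = -14046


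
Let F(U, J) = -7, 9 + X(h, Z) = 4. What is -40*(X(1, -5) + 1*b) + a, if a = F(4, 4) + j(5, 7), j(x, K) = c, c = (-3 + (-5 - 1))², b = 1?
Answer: 234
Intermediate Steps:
X(h, Z) = -5 (X(h, Z) = -9 + 4 = -5)
c = 81 (c = (-3 - 6)² = (-9)² = 81)
j(x, K) = 81
a = 74 (a = -7 + 81 = 74)
-40*(X(1, -5) + 1*b) + a = -40*(-5 + 1*1) + 74 = -40*(-5 + 1) + 74 = -40*(-4) + 74 = 160 + 74 = 234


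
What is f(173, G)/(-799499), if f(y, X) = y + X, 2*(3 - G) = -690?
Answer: -521/799499 ≈ -0.00065166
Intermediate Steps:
G = 348 (G = 3 - 1/2*(-690) = 3 + 345 = 348)
f(y, X) = X + y
f(173, G)/(-799499) = (348 + 173)/(-799499) = 521*(-1/799499) = -521/799499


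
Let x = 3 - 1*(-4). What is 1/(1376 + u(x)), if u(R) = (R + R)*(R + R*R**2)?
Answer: 1/6276 ≈ 0.00015934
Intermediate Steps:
x = 7 (x = 3 + 4 = 7)
u(R) = 2*R*(R + R**3) (u(R) = (2*R)*(R + R**3) = 2*R*(R + R**3))
1/(1376 + u(x)) = 1/(1376 + 2*7**2*(1 + 7**2)) = 1/(1376 + 2*49*(1 + 49)) = 1/(1376 + 2*49*50) = 1/(1376 + 4900) = 1/6276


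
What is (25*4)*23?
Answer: 2300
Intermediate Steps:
(25*4)*23 = 100*23 = 2300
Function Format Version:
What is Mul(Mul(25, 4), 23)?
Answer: 2300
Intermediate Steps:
Mul(Mul(25, 4), 23) = Mul(100, 23) = 2300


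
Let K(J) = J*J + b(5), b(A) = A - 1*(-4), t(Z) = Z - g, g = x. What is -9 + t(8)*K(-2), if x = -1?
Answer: 108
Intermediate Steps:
g = -1
t(Z) = 1 + Z (t(Z) = Z - 1*(-1) = Z + 1 = 1 + Z)
b(A) = 4 + A (b(A) = A + 4 = 4 + A)
K(J) = 9 + J² (K(J) = J*J + (4 + 5) = J² + 9 = 9 + J²)
-9 + t(8)*K(-2) = -9 + (1 + 8)*(9 + (-2)²) = -9 + 9*(9 + 4) = -9 + 9*13 = -9 + 117 = 108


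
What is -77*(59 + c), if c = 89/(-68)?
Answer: -302071/68 ≈ -4442.2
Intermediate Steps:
c = -89/68 (c = 89*(-1/68) = -89/68 ≈ -1.3088)
-77*(59 + c) = -77*(59 - 89/68) = -77*3923/68 = -302071/68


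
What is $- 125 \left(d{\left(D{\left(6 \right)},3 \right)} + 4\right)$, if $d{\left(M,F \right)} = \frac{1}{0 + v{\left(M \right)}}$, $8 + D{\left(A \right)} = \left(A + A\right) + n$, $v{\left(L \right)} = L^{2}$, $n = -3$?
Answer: $-625$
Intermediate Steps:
$D{\left(A \right)} = -11 + 2 A$ ($D{\left(A \right)} = -8 + \left(\left(A + A\right) - 3\right) = -8 + \left(2 A - 3\right) = -8 + \left(-3 + 2 A\right) = -11 + 2 A$)
$d{\left(M,F \right)} = \frac{1}{M^{2}}$ ($d{\left(M,F \right)} = \frac{1}{0 + M^{2}} = \frac{1}{M^{2}}$)
$- 125 \left(d{\left(D{\left(6 \right)},3 \right)} + 4\right) = - 125 \left(\frac{1}{\left(-11 + 2 \cdot 6\right)^{2}} + 4\right) = - 125 \left(\frac{1}{\left(-11 + 12\right)^{2}} + 4\right) = - 125 \left(1^{-2} + 4\right) = - 125 \left(1 + 4\right) = \left(-125\right) 5 = -625$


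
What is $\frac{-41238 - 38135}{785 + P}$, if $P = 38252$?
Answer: $- \frac{79373}{39037} \approx -2.0333$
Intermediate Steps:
$\frac{-41238 - 38135}{785 + P} = \frac{-41238 - 38135}{785 + 38252} = - \frac{79373}{39037}$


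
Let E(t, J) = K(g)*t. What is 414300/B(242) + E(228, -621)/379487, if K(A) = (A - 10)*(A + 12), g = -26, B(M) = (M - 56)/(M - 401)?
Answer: -219282380862/619163 ≈ -3.5416e+5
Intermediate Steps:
B(M) = (-56 + M)/(-401 + M)
K(A) = (-10 + A)*(12 + A)
E(t, J) = 504*t (E(t, J) = (-120 + (-26)**2 + 2*(-26))*t = (-120 + 676 - 52)*t = 504*t)
414300/B(242) + E(228, -621)/379487 = 414300/(((-56 + 242)/(-401 + 242))) + (504*228)/379487 = 414300/((186/(-159))) + 114912*(1/379487) = 414300/((-1/159*186)) + 6048/19973 = 414300/(-62/53) + 6048/19973 = 414300*(-53/62) + 6048/19973 = -10978950/31 + 6048/19973 = -219282380862/619163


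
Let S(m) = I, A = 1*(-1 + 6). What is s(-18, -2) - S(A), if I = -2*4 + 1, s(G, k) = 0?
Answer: 7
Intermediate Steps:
A = 5 (A = 1*5 = 5)
I = -7 (I = -8 + 1 = -7)
S(m) = -7
s(-18, -2) - S(A) = 0 - 1*(-7) = 0 + 7 = 7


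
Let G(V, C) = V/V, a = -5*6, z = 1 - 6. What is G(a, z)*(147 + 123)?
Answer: 270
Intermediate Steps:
z = -5
a = -30
G(V, C) = 1
G(a, z)*(147 + 123) = 1*(147 + 123) = 1*270 = 270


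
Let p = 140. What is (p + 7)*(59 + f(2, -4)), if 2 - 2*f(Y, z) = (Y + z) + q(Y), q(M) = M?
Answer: 8820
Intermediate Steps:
f(Y, z) = 1 - Y - z/2 (f(Y, z) = 1 - ((Y + z) + Y)/2 = 1 - (z + 2*Y)/2 = 1 + (-Y - z/2) = 1 - Y - z/2)
(p + 7)*(59 + f(2, -4)) = (140 + 7)*(59 + (1 - 1*2 - ½*(-4))) = 147*(59 + (1 - 2 + 2)) = 147*(59 + 1) = 147*60 = 8820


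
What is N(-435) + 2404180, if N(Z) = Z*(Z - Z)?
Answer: 2404180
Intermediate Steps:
N(Z) = 0 (N(Z) = Z*0 = 0)
N(-435) + 2404180 = 0 + 2404180 = 2404180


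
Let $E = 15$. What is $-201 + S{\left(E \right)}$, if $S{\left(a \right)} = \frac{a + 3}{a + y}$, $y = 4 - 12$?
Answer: $- \frac{1389}{7} \approx -198.43$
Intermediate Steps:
$y = -8$ ($y = 4 - 12 = -8$)
$S{\left(a \right)} = \frac{3 + a}{-8 + a}$ ($S{\left(a \right)} = \frac{a + 3}{a - 8} = \frac{3 + a}{-8 + a}$)
$-201 + S{\left(E \right)} = -201 + \frac{3 + 15}{-8 + 15} = -201 + \frac{1}{7} \cdot 18 = -201 + \frac{18}{7} = - \frac{1389}{7}$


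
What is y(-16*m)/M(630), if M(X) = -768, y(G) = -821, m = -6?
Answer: 821/768 ≈ 1.0690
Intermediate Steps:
y(-16*m)/M(630) = -821/(-768) = -821*(-1/768) = 821/768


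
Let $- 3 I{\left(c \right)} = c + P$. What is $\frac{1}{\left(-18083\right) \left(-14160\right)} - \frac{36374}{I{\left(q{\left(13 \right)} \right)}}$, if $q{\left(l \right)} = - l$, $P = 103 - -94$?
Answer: $\frac{3492658033043}{5889271440} \approx 593.05$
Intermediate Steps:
$P = 197$ ($P = 103 + 94 = 197$)
$I{\left(c \right)} = - \frac{197}{3} - \frac{c}{3}$ ($I{\left(c \right)} = - \frac{c + 197}{3} = - \frac{197 + c}{3} = - \frac{197}{3} - \frac{c}{3}$)
$\frac{1}{\left(-18083\right) \left(-14160\right)} - \frac{36374}{I{\left(q{\left(13 \right)} \right)}} = \frac{1}{\left(-18083\right) \left(-14160\right)} - \frac{36374}{- \frac{197}{3} - \frac{\left(-1\right) 13}{3}} = \left(- \frac{1}{18083}\right) \left(- \frac{1}{14160}\right) - \frac{36374}{- \frac{197}{3} - - \frac{13}{3}} = \frac{1}{256055280} - \frac{36374}{- \frac{197}{3} + \frac{13}{3}} = \frac{1}{256055280} - \frac{36374}{- \frac{184}{3}} = \frac{1}{256055280} - - \frac{54561}{92} = \frac{1}{256055280} + \frac{54561}{92} = \frac{3492658033043}{5889271440}$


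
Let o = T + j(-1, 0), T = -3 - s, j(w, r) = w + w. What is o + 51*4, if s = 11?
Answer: 188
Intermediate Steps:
j(w, r) = 2*w
T = -14 (T = -3 - 1*11 = -3 - 11 = -14)
o = -16 (o = -14 + 2*(-1) = -14 - 2 = -16)
o + 51*4 = -16 + 51*4 = -16 + 204 = 188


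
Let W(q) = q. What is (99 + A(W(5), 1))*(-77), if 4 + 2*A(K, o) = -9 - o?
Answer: -7084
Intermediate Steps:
A(K, o) = -13/2 - o/2 (A(K, o) = -2 + (-9 - o)/2 = -2 + (-9/2 - o/2) = -13/2 - o/2)
(99 + A(W(5), 1))*(-77) = (99 + (-13/2 - ½*1))*(-77) = (99 + (-13/2 - ½))*(-77) = (99 - 7)*(-77) = 92*(-77) = -7084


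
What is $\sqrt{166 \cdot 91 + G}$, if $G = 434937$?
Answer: $\sqrt{450043} \approx 670.85$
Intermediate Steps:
$\sqrt{166 \cdot 91 + G} = \sqrt{166 \cdot 91 + 434937} = \sqrt{15106 + 434937} = \sqrt{450043}$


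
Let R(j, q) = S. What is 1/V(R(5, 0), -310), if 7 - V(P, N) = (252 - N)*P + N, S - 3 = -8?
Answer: 1/3127 ≈ 0.00031980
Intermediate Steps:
S = -5 (S = 3 - 8 = -5)
R(j, q) = -5
V(P, N) = 7 - N - P*(252 - N) (V(P, N) = 7 - ((252 - N)*P + N) = 7 - (P*(252 - N) + N) = 7 - (N + P*(252 - N)) = 7 + (-N - P*(252 - N)) = 7 - N - P*(252 - N))
1/V(R(5, 0), -310) = 1/(7 - 1*(-310) - 252*(-5) - 310*(-5)) = 1/(7 + 310 + 1260 + 1550) = 1/3127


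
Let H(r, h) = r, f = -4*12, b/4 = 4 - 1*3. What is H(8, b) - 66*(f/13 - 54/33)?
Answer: 4676/13 ≈ 359.69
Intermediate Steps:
b = 4 (b = 4*(4 - 1*3) = 4*(4 - 3) = 4*1 = 4)
f = -48
H(8, b) - 66*(f/13 - 54/33) = 8 - 66*(-48/13 - 54/33) = 8 - 66*(-48*1/13 - 54*1/33) = 8 - 66*(-48/13 - 18/11) = 8 - 66*(-762/143) = 8 + 4572/13 = 4676/13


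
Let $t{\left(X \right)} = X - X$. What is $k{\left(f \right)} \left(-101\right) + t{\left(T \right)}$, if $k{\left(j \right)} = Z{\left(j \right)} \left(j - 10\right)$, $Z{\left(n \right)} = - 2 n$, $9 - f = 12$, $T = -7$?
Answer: $7878$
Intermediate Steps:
$f = -3$ ($f = 9 - 12 = -3$)
$t{\left(X \right)} = 0$
$k{\left(j \right)} = - 2 j \left(-10 + j\right)$ ($k{\left(j \right)} = - 2 j \left(j - 10\right) = - 2 j \left(-10 + j\right)$)
$k{\left(f \right)} \left(-101\right) + t{\left(T \right)} = 2 \left(-3\right) \left(10 - -3\right) \left(-101\right) + 0 = 2 \left(-3\right) \left(10 + 3\right) \left(-101\right) + 0 = 2 \left(-3\right) 13 \left(-101\right) + 0 = \left(-78\right) \left(-101\right) + 0 = 7878 + 0 = 7878$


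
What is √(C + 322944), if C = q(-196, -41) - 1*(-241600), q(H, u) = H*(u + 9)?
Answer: 24*√991 ≈ 755.52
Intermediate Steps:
q(H, u) = H*(9 + u)
C = 247872 (C = -196*(9 - 41) - 1*(-241600) = -196*(-32) + 241600 = 6272 + 241600 = 247872)
√(C + 322944) = √(247872 + 322944) = √570816 = 24*√991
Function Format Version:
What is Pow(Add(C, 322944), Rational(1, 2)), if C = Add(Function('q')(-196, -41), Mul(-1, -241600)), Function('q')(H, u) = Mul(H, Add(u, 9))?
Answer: Mul(24, Pow(991, Rational(1, 2))) ≈ 755.52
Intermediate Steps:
Function('q')(H, u) = Mul(H, Add(9, u))
C = 247872 (C = Add(Mul(-196, Add(9, -41)), Mul(-1, -241600)) = Add(Mul(-196, -32), 241600) = Add(6272, 241600) = 247872)
Pow(Add(C, 322944), Rational(1, 2)) = Pow(Add(247872, 322944), Rational(1, 2)) = Pow(570816, Rational(1, 2)) = Mul(24, Pow(991, Rational(1, 2)))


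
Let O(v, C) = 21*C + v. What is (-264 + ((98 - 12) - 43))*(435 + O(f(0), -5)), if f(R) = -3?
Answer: -72267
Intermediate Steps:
O(v, C) = v + 21*C
(-264 + ((98 - 12) - 43))*(435 + O(f(0), -5)) = (-264 + ((98 - 12) - 43))*(435 + (-3 + 21*(-5))) = (-264 + (86 - 43))*(435 + (-3 - 105)) = (-264 + 43)*(435 - 108) = -221*327 = -72267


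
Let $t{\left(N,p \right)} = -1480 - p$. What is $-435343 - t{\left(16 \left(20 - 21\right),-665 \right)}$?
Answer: $-434528$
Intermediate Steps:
$-435343 - t{\left(16 \left(20 - 21\right),-665 \right)} = -435343 - \left(-1480 - -665\right) = -435343 - \left(-1480 + 665\right) = -435343 - -815 = -435343 + 815 = -434528$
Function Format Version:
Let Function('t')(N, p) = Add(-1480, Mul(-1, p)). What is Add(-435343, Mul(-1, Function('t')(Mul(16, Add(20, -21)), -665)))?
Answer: -434528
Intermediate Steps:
Add(-435343, Mul(-1, Function('t')(Mul(16, Add(20, -21)), -665))) = Add(-435343, Mul(-1, Add(-1480, Mul(-1, -665)))) = Add(-435343, Mul(-1, Add(-1480, 665))) = Add(-435343, Mul(-1, -815)) = Add(-435343, 815) = -434528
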